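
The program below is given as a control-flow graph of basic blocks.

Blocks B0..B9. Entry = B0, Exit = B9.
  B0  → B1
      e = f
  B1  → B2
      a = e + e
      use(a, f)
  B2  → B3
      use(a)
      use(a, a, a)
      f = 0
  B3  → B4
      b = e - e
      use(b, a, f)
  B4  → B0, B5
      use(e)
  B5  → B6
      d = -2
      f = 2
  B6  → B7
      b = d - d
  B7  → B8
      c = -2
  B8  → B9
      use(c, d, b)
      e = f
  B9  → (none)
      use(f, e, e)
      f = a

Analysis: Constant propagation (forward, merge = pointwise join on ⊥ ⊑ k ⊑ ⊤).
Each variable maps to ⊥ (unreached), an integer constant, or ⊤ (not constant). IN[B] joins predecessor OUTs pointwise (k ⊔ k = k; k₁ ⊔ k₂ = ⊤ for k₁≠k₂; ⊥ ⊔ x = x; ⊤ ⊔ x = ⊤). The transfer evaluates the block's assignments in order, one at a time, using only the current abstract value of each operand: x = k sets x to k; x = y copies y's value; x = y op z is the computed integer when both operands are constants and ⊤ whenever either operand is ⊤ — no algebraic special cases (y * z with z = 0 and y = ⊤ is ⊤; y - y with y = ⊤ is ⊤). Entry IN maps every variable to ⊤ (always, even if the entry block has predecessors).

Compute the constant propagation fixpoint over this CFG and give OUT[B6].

Converged values:
  B0:  IN=(all ⊤)  OUT=(all ⊤)
  B1:  IN=(all ⊤)  OUT=(all ⊤)
  B2:  IN=(all ⊤)  OUT={f:0; rest ⊤}
  B3:  IN={f:0; rest ⊤}  OUT={f:0; rest ⊤}
  B4:  IN={f:0; rest ⊤}  OUT={f:0; rest ⊤}
  B5:  IN={f:0; rest ⊤}  OUT={d:-2, f:2; rest ⊤}
  B6:  IN={d:-2, f:2; rest ⊤}  OUT={b:0, d:-2, f:2; rest ⊤}
  B7:  IN={b:0, d:-2, f:2; rest ⊤}  OUT={b:0, c:-2, d:-2, f:2; rest ⊤}
  B8:  IN={b:0, c:-2, d:-2, f:2; rest ⊤}  OUT={b:0, c:-2, d:-2, e:2, f:2; rest ⊤}
  B9:  IN={b:0, c:-2, d:-2, e:2, f:2; rest ⊤}  OUT={b:0, c:-2, d:-2, e:2; rest ⊤}

Merge at B6: IN[B6] = OUT[B5] = {a: ⊤, b: ⊤, c: ⊤, d: -2, e: ⊤, f: 2}
Applying B6's transfer function to that IN value gives OUT[B6] (row B6 above).

Answer: {a: ⊤, b: 0, c: ⊤, d: -2, e: ⊤, f: 2}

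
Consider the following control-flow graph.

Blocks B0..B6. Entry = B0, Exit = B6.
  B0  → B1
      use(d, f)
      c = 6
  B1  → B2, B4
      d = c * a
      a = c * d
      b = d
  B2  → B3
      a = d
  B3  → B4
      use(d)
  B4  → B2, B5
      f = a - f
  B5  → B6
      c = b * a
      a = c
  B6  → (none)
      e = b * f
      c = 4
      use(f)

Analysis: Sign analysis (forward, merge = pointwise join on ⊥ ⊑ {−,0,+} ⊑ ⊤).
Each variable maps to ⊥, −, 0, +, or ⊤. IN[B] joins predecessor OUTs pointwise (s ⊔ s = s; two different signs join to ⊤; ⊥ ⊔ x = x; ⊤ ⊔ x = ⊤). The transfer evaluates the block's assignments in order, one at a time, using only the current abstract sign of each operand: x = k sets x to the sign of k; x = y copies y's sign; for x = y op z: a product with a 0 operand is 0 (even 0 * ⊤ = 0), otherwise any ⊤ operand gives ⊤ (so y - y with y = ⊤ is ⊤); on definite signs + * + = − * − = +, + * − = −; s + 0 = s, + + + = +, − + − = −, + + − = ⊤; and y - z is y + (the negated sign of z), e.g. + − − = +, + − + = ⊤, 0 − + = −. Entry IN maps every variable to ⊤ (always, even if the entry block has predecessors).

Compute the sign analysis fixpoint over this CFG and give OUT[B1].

Answer: {a: ⊤, b: ⊤, c: +, d: ⊤, e: ⊤, f: ⊤}

Working:
Per-block solution:
  B0:  IN=(all ⊤)  OUT={c:+; rest ⊤}
  B1:  IN={c:+; rest ⊤}  OUT={c:+; rest ⊤}
  B2:  IN={c:+; rest ⊤}  OUT={c:+; rest ⊤}
  B3:  IN={c:+; rest ⊤}  OUT={c:+; rest ⊤}
  B4:  IN={c:+; rest ⊤}  OUT={c:+; rest ⊤}
  B5:  IN={c:+; rest ⊤}  OUT=(all ⊤)
  B6:  IN=(all ⊤)  OUT={c:+; rest ⊤}

Merge at B1: IN[B1] = OUT[B0] = {a: ⊤, b: ⊤, c: +, d: ⊤, e: ⊤, f: ⊤}
Applying B1's transfer function to that IN value gives OUT[B1] (row B1 above).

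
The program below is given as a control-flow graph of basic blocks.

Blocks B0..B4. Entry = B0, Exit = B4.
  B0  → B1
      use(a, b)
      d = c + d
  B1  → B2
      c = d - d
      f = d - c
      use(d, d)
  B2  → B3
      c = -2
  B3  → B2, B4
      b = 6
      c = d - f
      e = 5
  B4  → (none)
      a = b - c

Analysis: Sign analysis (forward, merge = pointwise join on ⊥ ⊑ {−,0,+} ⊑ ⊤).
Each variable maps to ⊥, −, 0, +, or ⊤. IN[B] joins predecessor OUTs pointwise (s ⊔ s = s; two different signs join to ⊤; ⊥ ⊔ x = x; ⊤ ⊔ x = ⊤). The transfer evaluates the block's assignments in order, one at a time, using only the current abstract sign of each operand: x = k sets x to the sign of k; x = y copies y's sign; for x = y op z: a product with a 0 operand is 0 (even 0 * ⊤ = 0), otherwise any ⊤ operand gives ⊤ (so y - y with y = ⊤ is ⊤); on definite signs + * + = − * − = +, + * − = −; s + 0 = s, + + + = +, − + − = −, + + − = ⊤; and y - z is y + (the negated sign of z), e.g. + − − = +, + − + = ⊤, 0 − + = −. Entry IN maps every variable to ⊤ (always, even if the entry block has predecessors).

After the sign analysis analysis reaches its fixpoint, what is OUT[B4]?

Converged values:
  B0:   IN=(all ⊤)   OUT=(all ⊤)
  B1:   IN=(all ⊤)   OUT=(all ⊤)
  B2:   IN=(all ⊤)   OUT={c:-; rest ⊤}
  B3:   IN={c:-; rest ⊤}   OUT={b:+, e:+; rest ⊤}
  B4:   IN={b:+, e:+; rest ⊤}   OUT={b:+, e:+; rest ⊤}

Merge at B4: IN[B4] = OUT[B3] = {a: ⊤, b: +, c: ⊤, d: ⊤, e: +, f: ⊤}
Applying B4's transfer function to that IN value gives OUT[B4] (row B4 above).

Answer: {a: ⊤, b: +, c: ⊤, d: ⊤, e: +, f: ⊤}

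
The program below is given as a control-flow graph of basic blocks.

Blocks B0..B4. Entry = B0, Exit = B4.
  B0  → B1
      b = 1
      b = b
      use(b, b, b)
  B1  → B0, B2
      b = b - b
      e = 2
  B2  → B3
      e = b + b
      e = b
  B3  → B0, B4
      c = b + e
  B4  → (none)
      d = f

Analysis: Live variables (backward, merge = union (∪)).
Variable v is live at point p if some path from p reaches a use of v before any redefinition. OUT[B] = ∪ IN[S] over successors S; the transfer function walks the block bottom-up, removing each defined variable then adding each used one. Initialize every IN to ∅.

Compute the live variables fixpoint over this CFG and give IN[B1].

Fixpoint table:
  B0:  IN={f}  OUT={b, f}
  B1:  IN={b, f}  OUT={b, f}
  B2:  IN={b, f}  OUT={b, e, f}
  B3:  IN={b, e, f}  OUT={f}
  B4:  IN={f}  OUT={}

Merge at B1: OUT[B1] = IN[B0] ⊔ IN[B2] = {b, f}
Applying B1's transfer function to that OUT value gives IN[B1] (row B1 above).

Answer: {b, f}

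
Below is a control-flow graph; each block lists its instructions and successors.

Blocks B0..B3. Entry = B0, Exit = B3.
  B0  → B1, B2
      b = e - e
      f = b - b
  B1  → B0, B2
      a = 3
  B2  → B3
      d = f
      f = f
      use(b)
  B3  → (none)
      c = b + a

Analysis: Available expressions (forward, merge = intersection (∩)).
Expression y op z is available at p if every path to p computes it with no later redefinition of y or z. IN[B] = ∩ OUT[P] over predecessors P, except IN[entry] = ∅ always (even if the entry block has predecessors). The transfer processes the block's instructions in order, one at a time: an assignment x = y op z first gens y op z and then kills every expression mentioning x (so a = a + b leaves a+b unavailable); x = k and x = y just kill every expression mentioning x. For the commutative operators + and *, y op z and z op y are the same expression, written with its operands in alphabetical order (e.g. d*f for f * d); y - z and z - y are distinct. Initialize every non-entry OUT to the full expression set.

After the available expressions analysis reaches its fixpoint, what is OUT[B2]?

Answer: {b-b, e-e}

Working:
Fixpoint table:
  B0:  IN={}  OUT={b-b, e-e}
  B1:  IN={b-b, e-e}  OUT={b-b, e-e}
  B2:  IN={b-b, e-e}  OUT={b-b, e-e}
  B3:  IN={b-b, e-e}  OUT={a+b, b-b, e-e}

Merge at B2: IN[B2] = OUT[B0] ∩ OUT[B1] = {b-b, e-e}
Applying B2's transfer function to that IN value gives OUT[B2] (row B2 above).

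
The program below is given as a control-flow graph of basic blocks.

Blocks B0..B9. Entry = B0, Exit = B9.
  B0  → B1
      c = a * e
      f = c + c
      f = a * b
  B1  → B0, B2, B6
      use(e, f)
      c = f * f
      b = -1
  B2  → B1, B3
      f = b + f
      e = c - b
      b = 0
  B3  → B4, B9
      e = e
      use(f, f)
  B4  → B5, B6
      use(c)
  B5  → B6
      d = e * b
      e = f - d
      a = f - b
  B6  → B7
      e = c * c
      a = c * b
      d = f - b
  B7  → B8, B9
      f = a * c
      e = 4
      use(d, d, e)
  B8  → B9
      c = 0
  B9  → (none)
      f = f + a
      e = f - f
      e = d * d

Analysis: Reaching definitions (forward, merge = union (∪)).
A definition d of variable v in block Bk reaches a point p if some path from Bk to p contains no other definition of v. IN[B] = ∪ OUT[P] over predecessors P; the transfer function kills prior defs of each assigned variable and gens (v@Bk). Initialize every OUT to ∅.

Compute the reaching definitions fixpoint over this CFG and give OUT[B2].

Per-block solution:
  B0: | IN={b@B1, c@B1, e@B2, f@B0, f@B2} | OUT={b@B1, c@B0, e@B2, f@B0}
  B1: | IN={b@B1, b@B2, c@B0, c@B1, e@B2, f@B0, f@B2} | OUT={b@B1, c@B1, e@B2, f@B0, f@B2}
  B2: | IN={b@B1, c@B1, e@B2, f@B0, f@B2} | OUT={b@B2, c@B1, e@B2, f@B2}
  B3: | IN={b@B2, c@B1, e@B2, f@B2} | OUT={b@B2, c@B1, e@B3, f@B2}
  B4: | IN={b@B2, c@B1, e@B3, f@B2} | OUT={b@B2, c@B1, e@B3, f@B2}
  B5: | IN={b@B2, c@B1, e@B3, f@B2} | OUT={a@B5, b@B2, c@B1, d@B5, e@B5, f@B2}
  B6: | IN={a@B5, b@B1, b@B2, c@B1, d@B5, e@B2, e@B3, e@B5, f@B0, f@B2} | OUT={a@B6, b@B1, b@B2, c@B1, d@B6, e@B6, f@B0, f@B2}
  B7: | IN={a@B6, b@B1, b@B2, c@B1, d@B6, e@B6, f@B0, f@B2} | OUT={a@B6, b@B1, b@B2, c@B1, d@B6, e@B7, f@B7}
  B8: | IN={a@B6, b@B1, b@B2, c@B1, d@B6, e@B7, f@B7} | OUT={a@B6, b@B1, b@B2, c@B8, d@B6, e@B7, f@B7}
  B9: | IN={a@B6, b@B1, b@B2, c@B1, c@B8, d@B6, e@B3, e@B7, f@B2, f@B7} | OUT={a@B6, b@B1, b@B2, c@B1, c@B8, d@B6, e@B9, f@B9}

Merge at B2: IN[B2] = OUT[B1] = {b@B1, c@B1, e@B2, f@B0, f@B2}
Applying B2's transfer function to that IN value gives OUT[B2] (row B2 above).

Answer: {b@B2, c@B1, e@B2, f@B2}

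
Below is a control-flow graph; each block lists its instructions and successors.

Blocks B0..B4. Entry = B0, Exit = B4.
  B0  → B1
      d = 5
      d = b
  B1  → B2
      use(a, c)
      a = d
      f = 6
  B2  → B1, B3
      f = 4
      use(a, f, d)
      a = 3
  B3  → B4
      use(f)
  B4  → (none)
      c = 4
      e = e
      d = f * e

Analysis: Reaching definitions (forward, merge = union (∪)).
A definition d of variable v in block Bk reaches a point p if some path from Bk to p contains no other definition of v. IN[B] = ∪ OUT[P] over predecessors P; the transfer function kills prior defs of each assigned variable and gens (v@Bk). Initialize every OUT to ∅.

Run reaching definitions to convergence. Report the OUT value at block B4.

Fixpoint table:
  B0:  IN={}  OUT={d@B0}
  B1:  IN={a@B2, d@B0, f@B2}  OUT={a@B1, d@B0, f@B1}
  B2:  IN={a@B1, d@B0, f@B1}  OUT={a@B2, d@B0, f@B2}
  B3:  IN={a@B2, d@B0, f@B2}  OUT={a@B2, d@B0, f@B2}
  B4:  IN={a@B2, d@B0, f@B2}  OUT={a@B2, c@B4, d@B4, e@B4, f@B2}

Merge at B4: IN[B4] = OUT[B3] = {a@B2, d@B0, f@B2}
Applying B4's transfer function to that IN value gives OUT[B4] (row B4 above).

Answer: {a@B2, c@B4, d@B4, e@B4, f@B2}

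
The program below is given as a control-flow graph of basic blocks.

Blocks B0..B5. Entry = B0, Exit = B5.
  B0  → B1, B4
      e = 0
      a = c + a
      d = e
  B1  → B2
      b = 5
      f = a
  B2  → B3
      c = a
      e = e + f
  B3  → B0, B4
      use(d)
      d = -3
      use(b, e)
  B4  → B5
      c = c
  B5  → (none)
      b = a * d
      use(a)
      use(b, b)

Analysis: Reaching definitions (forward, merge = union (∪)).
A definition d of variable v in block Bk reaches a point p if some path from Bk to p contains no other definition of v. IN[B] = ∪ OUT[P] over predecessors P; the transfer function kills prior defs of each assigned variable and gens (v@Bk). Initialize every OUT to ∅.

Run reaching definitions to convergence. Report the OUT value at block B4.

Answer: {a@B0, b@B1, c@B4, d@B0, d@B3, e@B0, e@B2, f@B1}

Working:
Per-block solution:
  B0: | IN={a@B0, b@B1, c@B2, d@B3, e@B2, f@B1} | OUT={a@B0, b@B1, c@B2, d@B0, e@B0, f@B1}
  B1: | IN={a@B0, b@B1, c@B2, d@B0, e@B0, f@B1} | OUT={a@B0, b@B1, c@B2, d@B0, e@B0, f@B1}
  B2: | IN={a@B0, b@B1, c@B2, d@B0, e@B0, f@B1} | OUT={a@B0, b@B1, c@B2, d@B0, e@B2, f@B1}
  B3: | IN={a@B0, b@B1, c@B2, d@B0, e@B2, f@B1} | OUT={a@B0, b@B1, c@B2, d@B3, e@B2, f@B1}
  B4: | IN={a@B0, b@B1, c@B2, d@B0, d@B3, e@B0, e@B2, f@B1} | OUT={a@B0, b@B1, c@B4, d@B0, d@B3, e@B0, e@B2, f@B1}
  B5: | IN={a@B0, b@B1, c@B4, d@B0, d@B3, e@B0, e@B2, f@B1} | OUT={a@B0, b@B5, c@B4, d@B0, d@B3, e@B0, e@B2, f@B1}

Merge at B4: IN[B4] = OUT[B0] ⊔ OUT[B3] = {a@B0, b@B1, c@B2, d@B0, d@B3, e@B0, e@B2, f@B1}
Applying B4's transfer function to that IN value gives OUT[B4] (row B4 above).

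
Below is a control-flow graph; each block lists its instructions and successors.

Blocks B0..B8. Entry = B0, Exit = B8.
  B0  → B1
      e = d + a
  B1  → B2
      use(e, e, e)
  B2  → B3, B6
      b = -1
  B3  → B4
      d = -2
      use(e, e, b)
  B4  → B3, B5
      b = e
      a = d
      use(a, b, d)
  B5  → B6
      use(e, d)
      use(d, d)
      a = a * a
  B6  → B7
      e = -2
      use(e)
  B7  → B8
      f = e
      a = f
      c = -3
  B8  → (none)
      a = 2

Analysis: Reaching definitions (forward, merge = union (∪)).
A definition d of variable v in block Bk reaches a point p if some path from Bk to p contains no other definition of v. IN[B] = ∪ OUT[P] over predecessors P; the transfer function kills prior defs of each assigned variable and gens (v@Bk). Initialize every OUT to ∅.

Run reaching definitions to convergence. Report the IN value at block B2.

Answer: {e@B0}

Trace:
Per-block solution:
  B0:   IN={}   OUT={e@B0}
  B1:   IN={e@B0}   OUT={e@B0}
  B2:   IN={e@B0}   OUT={b@B2, e@B0}
  B3:   IN={a@B4, b@B2, b@B4, d@B3, e@B0}   OUT={a@B4, b@B2, b@B4, d@B3, e@B0}
  B4:   IN={a@B4, b@B2, b@B4, d@B3, e@B0}   OUT={a@B4, b@B4, d@B3, e@B0}
  B5:   IN={a@B4, b@B4, d@B3, e@B0}   OUT={a@B5, b@B4, d@B3, e@B0}
  B6:   IN={a@B5, b@B2, b@B4, d@B3, e@B0}   OUT={a@B5, b@B2, b@B4, d@B3, e@B6}
  B7:   IN={a@B5, b@B2, b@B4, d@B3, e@B6}   OUT={a@B7, b@B2, b@B4, c@B7, d@B3, e@B6, f@B7}
  B8:   IN={a@B7, b@B2, b@B4, c@B7, d@B3, e@B6, f@B7}   OUT={a@B8, b@B2, b@B4, c@B7, d@B3, e@B6, f@B7}

Merge at B2: IN[B2] = OUT[B1] = {e@B0}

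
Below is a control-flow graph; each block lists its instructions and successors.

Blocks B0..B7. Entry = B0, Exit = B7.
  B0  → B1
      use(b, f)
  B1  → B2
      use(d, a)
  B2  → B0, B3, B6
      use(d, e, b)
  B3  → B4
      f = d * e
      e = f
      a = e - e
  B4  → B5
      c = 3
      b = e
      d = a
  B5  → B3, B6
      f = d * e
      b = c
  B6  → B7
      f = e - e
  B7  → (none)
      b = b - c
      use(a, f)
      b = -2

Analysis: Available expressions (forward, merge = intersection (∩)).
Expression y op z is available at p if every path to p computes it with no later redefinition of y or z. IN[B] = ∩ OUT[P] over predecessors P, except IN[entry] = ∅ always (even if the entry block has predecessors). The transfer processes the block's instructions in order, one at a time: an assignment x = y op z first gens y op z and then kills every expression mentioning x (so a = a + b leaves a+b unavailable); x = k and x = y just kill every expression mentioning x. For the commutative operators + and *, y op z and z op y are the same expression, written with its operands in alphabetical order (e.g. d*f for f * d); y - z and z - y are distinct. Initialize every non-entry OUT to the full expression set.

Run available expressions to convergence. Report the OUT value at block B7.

Answer: {e-e}

Derivation:
Converged values:
  B0: | IN={} | OUT={}
  B1: | IN={} | OUT={}
  B2: | IN={} | OUT={}
  B3: | IN={} | OUT={e-e}
  B4: | IN={e-e} | OUT={e-e}
  B5: | IN={e-e} | OUT={d*e, e-e}
  B6: | IN={} | OUT={e-e}
  B7: | IN={e-e} | OUT={e-e}

Merge at B7: IN[B7] = OUT[B6] = {e-e}
Applying B7's transfer function to that IN value gives OUT[B7] (row B7 above).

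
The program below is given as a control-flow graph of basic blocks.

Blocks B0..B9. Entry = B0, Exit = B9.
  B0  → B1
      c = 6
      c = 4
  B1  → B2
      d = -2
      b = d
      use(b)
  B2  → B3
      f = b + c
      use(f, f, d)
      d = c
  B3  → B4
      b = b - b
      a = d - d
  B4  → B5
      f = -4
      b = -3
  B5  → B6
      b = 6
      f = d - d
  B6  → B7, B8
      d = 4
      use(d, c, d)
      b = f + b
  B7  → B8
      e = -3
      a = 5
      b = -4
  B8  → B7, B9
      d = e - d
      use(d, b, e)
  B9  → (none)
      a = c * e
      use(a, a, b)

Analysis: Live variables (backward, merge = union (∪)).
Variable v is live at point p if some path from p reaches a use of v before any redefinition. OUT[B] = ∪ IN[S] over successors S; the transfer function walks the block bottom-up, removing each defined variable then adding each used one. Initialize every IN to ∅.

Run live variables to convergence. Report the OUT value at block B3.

Answer: {c, d, e}

Trace:
Per-block solution:
  B0:  IN={e}  OUT={c, e}
  B1:  IN={c, e}  OUT={b, c, d, e}
  B2:  IN={b, c, d, e}  OUT={b, c, d, e}
  B3:  IN={b, c, d, e}  OUT={c, d, e}
  B4:  IN={c, d, e}  OUT={c, d, e}
  B5:  IN={c, d, e}  OUT={b, c, e, f}
  B6:  IN={b, c, e, f}  OUT={b, c, d, e}
  B7:  IN={c, d}  OUT={b, c, d, e}
  B8:  IN={b, c, d, e}  OUT={b, c, d, e}
  B9:  IN={b, c, e}  OUT={}

Merge at B3: OUT[B3] = IN[B4] = {c, d, e}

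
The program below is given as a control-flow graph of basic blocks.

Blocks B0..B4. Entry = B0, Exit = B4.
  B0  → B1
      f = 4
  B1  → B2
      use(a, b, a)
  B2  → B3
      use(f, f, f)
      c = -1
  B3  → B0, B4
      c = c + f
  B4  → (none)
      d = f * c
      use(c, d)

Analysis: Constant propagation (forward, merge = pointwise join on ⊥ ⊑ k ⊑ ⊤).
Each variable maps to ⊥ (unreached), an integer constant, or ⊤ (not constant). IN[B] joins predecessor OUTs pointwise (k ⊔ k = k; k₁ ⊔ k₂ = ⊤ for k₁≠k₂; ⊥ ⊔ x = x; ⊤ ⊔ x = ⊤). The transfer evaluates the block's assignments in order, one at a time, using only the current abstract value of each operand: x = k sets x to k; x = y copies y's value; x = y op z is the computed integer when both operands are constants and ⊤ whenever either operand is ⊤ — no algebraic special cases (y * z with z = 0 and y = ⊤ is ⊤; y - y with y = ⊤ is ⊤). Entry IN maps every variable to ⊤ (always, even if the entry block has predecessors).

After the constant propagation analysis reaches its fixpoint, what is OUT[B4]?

Fixpoint table:
  B0: | IN=(all ⊤) | OUT={f:4; rest ⊤}
  B1: | IN={f:4; rest ⊤} | OUT={f:4; rest ⊤}
  B2: | IN={f:4; rest ⊤} | OUT={c:-1, f:4; rest ⊤}
  B3: | IN={c:-1, f:4; rest ⊤} | OUT={c:3, f:4; rest ⊤}
  B4: | IN={c:3, f:4; rest ⊤} | OUT={c:3, d:12, f:4; rest ⊤}

Merge at B4: IN[B4] = OUT[B3] = {a: ⊤, b: ⊤, c: 3, d: ⊤, e: ⊤, f: 4}
Applying B4's transfer function to that IN value gives OUT[B4] (row B4 above).

Answer: {a: ⊤, b: ⊤, c: 3, d: 12, e: ⊤, f: 4}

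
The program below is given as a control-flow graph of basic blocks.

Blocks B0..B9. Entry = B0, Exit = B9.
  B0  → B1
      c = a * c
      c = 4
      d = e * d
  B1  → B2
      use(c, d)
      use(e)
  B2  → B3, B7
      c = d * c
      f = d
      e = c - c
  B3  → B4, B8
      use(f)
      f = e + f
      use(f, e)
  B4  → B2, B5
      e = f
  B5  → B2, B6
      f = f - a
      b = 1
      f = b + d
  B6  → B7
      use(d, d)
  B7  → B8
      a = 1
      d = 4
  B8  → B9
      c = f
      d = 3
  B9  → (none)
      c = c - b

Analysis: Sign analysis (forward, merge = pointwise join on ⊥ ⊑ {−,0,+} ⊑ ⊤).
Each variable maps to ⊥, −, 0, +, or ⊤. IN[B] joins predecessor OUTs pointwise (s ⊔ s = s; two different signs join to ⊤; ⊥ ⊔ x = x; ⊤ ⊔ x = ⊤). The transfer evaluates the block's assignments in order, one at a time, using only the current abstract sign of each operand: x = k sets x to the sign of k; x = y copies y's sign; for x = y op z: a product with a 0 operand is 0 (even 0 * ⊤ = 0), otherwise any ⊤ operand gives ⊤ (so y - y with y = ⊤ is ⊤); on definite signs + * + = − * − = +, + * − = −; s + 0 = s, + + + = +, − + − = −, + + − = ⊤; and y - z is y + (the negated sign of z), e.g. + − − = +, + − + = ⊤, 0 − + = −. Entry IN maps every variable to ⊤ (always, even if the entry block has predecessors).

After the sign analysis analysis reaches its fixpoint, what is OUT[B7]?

Per-block solution:
  B0:  IN=(all ⊤)  OUT={c:+; rest ⊤}
  B1:  IN={c:+; rest ⊤}  OUT={c:+; rest ⊤}
  B2:  IN=(all ⊤)  OUT=(all ⊤)
  B3:  IN=(all ⊤)  OUT=(all ⊤)
  B4:  IN=(all ⊤)  OUT=(all ⊤)
  B5:  IN=(all ⊤)  OUT={b:+; rest ⊤}
  B6:  IN={b:+; rest ⊤}  OUT={b:+; rest ⊤}
  B7:  IN=(all ⊤)  OUT={a:+, d:+; rest ⊤}
  B8:  IN=(all ⊤)  OUT={d:+; rest ⊤}
  B9:  IN={d:+; rest ⊤}  OUT={d:+; rest ⊤}

Merge at B7: IN[B7] = OUT[B2] ⊔ OUT[B6] = {a: ⊤, b: ⊤, c: ⊤, d: ⊤, e: ⊤, f: ⊤}
Applying B7's transfer function to that IN value gives OUT[B7] (row B7 above).

Answer: {a: +, b: ⊤, c: ⊤, d: +, e: ⊤, f: ⊤}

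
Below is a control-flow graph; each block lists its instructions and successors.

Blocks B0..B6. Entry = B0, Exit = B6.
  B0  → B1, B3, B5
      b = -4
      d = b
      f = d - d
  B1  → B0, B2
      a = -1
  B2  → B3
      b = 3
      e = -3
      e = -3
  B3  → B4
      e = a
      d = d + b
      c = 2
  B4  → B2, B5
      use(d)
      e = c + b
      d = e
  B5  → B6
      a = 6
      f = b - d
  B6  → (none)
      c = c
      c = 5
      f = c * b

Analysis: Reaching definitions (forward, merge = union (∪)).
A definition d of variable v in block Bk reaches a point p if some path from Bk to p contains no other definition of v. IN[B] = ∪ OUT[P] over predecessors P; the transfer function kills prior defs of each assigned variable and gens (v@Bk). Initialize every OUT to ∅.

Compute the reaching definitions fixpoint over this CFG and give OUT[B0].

Answer: {a@B1, b@B0, d@B0, f@B0}

Trace:
Per-block solution:
  B0:  IN={a@B1, b@B0, d@B0, f@B0}  OUT={a@B1, b@B0, d@B0, f@B0}
  B1:  IN={a@B1, b@B0, d@B0, f@B0}  OUT={a@B1, b@B0, d@B0, f@B0}
  B2:  IN={a@B1, b@B0, b@B2, c@B3, d@B0, d@B4, e@B4, f@B0}  OUT={a@B1, b@B2, c@B3, d@B0, d@B4, e@B2, f@B0}
  B3:  IN={a@B1, b@B0, b@B2, c@B3, d@B0, d@B4, e@B2, f@B0}  OUT={a@B1, b@B0, b@B2, c@B3, d@B3, e@B3, f@B0}
  B4:  IN={a@B1, b@B0, b@B2, c@B3, d@B3, e@B3, f@B0}  OUT={a@B1, b@B0, b@B2, c@B3, d@B4, e@B4, f@B0}
  B5:  IN={a@B1, b@B0, b@B2, c@B3, d@B0, d@B4, e@B4, f@B0}  OUT={a@B5, b@B0, b@B2, c@B3, d@B0, d@B4, e@B4, f@B5}
  B6:  IN={a@B5, b@B0, b@B2, c@B3, d@B0, d@B4, e@B4, f@B5}  OUT={a@B5, b@B0, b@B2, c@B6, d@B0, d@B4, e@B4, f@B6}

Merge at B0 (entry node, so the boundary value {} is joined with the incoming edge(s)): IN[B0] = {} ⊔ OUT[B1] = {a@B1, b@B0, d@B0, f@B0}
Applying B0's transfer function to that IN value gives OUT[B0] (row B0 above).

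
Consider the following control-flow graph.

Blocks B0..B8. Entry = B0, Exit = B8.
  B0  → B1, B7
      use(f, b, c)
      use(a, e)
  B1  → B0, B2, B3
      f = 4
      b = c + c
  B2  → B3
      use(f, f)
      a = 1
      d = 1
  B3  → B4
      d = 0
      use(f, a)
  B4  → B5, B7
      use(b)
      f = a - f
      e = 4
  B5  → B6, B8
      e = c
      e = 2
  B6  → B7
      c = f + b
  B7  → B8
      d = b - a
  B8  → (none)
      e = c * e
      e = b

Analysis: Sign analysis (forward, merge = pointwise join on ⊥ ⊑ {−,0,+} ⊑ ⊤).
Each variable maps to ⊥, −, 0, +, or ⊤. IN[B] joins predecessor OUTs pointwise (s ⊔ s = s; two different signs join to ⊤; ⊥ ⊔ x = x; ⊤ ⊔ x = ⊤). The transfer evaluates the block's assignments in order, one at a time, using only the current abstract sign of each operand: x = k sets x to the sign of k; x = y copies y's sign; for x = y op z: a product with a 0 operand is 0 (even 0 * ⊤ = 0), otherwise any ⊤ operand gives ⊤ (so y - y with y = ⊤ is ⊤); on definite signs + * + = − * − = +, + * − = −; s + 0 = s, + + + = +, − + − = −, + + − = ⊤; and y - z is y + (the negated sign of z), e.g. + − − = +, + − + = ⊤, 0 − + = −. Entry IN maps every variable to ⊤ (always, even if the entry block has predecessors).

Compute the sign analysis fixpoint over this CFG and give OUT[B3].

Converged values:
  B0:   IN=(all ⊤)   OUT=(all ⊤)
  B1:   IN=(all ⊤)   OUT={f:+; rest ⊤}
  B2:   IN={f:+; rest ⊤}   OUT={a:+, d:+, f:+; rest ⊤}
  B3:   IN={f:+; rest ⊤}   OUT={d:0, f:+; rest ⊤}
  B4:   IN={d:0, f:+; rest ⊤}   OUT={d:0, e:+; rest ⊤}
  B5:   IN={d:0, e:+; rest ⊤}   OUT={d:0, e:+; rest ⊤}
  B6:   IN={d:0, e:+; rest ⊤}   OUT={d:0, e:+; rest ⊤}
  B7:   IN=(all ⊤)   OUT=(all ⊤)
  B8:   IN=(all ⊤)   OUT=(all ⊤)

Merge at B3: IN[B3] = OUT[B1] ⊔ OUT[B2] = {a: ⊤, b: ⊤, c: ⊤, d: ⊤, e: ⊤, f: +}
Applying B3's transfer function to that IN value gives OUT[B3] (row B3 above).

Answer: {a: ⊤, b: ⊤, c: ⊤, d: 0, e: ⊤, f: +}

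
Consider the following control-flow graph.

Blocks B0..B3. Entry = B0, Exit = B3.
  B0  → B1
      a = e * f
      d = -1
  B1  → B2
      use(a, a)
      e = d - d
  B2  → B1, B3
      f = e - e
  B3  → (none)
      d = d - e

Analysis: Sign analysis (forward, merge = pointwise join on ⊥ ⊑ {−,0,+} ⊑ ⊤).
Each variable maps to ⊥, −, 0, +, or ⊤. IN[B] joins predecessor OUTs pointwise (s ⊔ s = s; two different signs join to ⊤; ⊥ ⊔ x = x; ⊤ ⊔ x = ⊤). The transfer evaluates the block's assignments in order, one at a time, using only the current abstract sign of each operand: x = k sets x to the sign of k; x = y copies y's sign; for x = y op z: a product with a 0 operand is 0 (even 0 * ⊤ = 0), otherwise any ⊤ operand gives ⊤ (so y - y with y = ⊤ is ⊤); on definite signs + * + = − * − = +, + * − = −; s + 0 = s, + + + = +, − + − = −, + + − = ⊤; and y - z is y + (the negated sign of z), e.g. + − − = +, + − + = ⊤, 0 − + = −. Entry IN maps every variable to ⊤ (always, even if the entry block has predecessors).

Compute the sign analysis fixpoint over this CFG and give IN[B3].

Answer: {a: ⊤, b: ⊤, c: ⊤, d: -, e: ⊤, f: ⊤}

Derivation:
Per-block solution:
  B0: | IN=(all ⊤) | OUT={d:-; rest ⊤}
  B1: | IN={d:-; rest ⊤} | OUT={d:-; rest ⊤}
  B2: | IN={d:-; rest ⊤} | OUT={d:-; rest ⊤}
  B3: | IN={d:-; rest ⊤} | OUT=(all ⊤)

Merge at B3: IN[B3] = OUT[B2] = {a: ⊤, b: ⊤, c: ⊤, d: -, e: ⊤, f: ⊤}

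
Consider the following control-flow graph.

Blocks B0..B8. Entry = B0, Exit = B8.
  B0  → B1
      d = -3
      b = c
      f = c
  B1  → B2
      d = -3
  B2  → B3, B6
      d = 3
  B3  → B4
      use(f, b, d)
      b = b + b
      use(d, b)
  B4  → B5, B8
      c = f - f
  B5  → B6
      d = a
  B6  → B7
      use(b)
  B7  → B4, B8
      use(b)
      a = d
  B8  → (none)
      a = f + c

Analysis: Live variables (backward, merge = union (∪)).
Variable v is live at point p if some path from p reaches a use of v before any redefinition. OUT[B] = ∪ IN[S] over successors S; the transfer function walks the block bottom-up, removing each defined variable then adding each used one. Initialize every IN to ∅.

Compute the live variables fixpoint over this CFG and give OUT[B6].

Fixpoint table:
  B0:  IN={a, c}  OUT={a, b, c, f}
  B1:  IN={a, b, c, f}  OUT={a, b, c, f}
  B2:  IN={a, b, c, f}  OUT={a, b, c, d, f}
  B3:  IN={a, b, d, f}  OUT={a, b, f}
  B4:  IN={a, b, f}  OUT={a, b, c, f}
  B5:  IN={a, b, c, f}  OUT={b, c, d, f}
  B6:  IN={b, c, d, f}  OUT={b, c, d, f}
  B7:  IN={b, c, d, f}  OUT={a, b, c, f}
  B8:  IN={c, f}  OUT={}

Merge at B6: OUT[B6] = IN[B7] = {b, c, d, f}

Answer: {b, c, d, f}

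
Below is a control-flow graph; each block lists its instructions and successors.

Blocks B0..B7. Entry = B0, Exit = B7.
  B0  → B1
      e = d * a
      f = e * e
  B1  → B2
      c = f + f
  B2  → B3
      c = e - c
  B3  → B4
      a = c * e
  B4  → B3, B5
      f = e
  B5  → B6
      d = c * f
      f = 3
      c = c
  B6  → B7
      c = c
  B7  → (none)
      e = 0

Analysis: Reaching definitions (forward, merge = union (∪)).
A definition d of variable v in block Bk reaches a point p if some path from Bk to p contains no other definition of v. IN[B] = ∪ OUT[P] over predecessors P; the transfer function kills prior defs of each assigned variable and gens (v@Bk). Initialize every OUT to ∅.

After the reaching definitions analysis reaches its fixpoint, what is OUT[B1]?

Answer: {c@B1, e@B0, f@B0}

Derivation:
Per-block solution:
  B0:  IN={}  OUT={e@B0, f@B0}
  B1:  IN={e@B0, f@B0}  OUT={c@B1, e@B0, f@B0}
  B2:  IN={c@B1, e@B0, f@B0}  OUT={c@B2, e@B0, f@B0}
  B3:  IN={a@B3, c@B2, e@B0, f@B0, f@B4}  OUT={a@B3, c@B2, e@B0, f@B0, f@B4}
  B4:  IN={a@B3, c@B2, e@B0, f@B0, f@B4}  OUT={a@B3, c@B2, e@B0, f@B4}
  B5:  IN={a@B3, c@B2, e@B0, f@B4}  OUT={a@B3, c@B5, d@B5, e@B0, f@B5}
  B6:  IN={a@B3, c@B5, d@B5, e@B0, f@B5}  OUT={a@B3, c@B6, d@B5, e@B0, f@B5}
  B7:  IN={a@B3, c@B6, d@B5, e@B0, f@B5}  OUT={a@B3, c@B6, d@B5, e@B7, f@B5}

Merge at B1: IN[B1] = OUT[B0] = {e@B0, f@B0}
Applying B1's transfer function to that IN value gives OUT[B1] (row B1 above).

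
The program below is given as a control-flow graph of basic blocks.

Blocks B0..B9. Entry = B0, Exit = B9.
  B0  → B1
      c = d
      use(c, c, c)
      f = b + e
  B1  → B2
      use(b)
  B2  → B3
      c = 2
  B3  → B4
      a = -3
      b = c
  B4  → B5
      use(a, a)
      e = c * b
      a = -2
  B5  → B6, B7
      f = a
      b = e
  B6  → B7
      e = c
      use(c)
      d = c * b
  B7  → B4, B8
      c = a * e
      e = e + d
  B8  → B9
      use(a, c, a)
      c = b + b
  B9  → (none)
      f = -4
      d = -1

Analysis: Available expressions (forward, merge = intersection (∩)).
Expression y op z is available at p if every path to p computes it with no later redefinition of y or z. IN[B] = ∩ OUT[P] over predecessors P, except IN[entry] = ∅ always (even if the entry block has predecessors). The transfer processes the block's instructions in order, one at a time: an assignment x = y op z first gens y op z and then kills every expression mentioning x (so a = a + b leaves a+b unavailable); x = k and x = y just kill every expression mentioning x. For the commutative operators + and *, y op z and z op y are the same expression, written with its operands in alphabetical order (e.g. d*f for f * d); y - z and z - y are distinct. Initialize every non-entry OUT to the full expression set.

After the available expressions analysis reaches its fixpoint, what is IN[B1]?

Converged values:
  B0:   IN={}   OUT={b+e}
  B1:   IN={b+e}   OUT={b+e}
  B2:   IN={b+e}   OUT={b+e}
  B3:   IN={b+e}   OUT={}
  B4:   IN={}   OUT={b*c}
  B5:   IN={b*c}   OUT={}
  B6:   IN={}   OUT={b*c}
  B7:   IN={}   OUT={}
  B8:   IN={}   OUT={b+b}
  B9:   IN={b+b}   OUT={b+b}

Merge at B1: IN[B1] = OUT[B0] = {b+e}

Answer: {b+e}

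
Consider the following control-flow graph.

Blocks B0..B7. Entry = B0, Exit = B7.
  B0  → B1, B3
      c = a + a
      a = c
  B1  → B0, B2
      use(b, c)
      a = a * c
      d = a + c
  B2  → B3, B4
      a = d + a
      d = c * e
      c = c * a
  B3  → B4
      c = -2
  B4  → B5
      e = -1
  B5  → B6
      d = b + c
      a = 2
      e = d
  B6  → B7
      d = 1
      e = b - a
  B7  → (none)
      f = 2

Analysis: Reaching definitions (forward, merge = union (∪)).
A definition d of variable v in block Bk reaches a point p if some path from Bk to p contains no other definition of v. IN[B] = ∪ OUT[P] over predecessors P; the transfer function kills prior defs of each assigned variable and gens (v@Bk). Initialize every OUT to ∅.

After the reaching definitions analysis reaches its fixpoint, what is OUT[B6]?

Answer: {a@B5, c@B2, c@B3, d@B6, e@B6}

Trace:
Converged values:
  B0: | IN={a@B1, c@B0, d@B1} | OUT={a@B0, c@B0, d@B1}
  B1: | IN={a@B0, c@B0, d@B1} | OUT={a@B1, c@B0, d@B1}
  B2: | IN={a@B1, c@B0, d@B1} | OUT={a@B2, c@B2, d@B2}
  B3: | IN={a@B0, a@B2, c@B0, c@B2, d@B1, d@B2} | OUT={a@B0, a@B2, c@B3, d@B1, d@B2}
  B4: | IN={a@B0, a@B2, c@B2, c@B3, d@B1, d@B2} | OUT={a@B0, a@B2, c@B2, c@B3, d@B1, d@B2, e@B4}
  B5: | IN={a@B0, a@B2, c@B2, c@B3, d@B1, d@B2, e@B4} | OUT={a@B5, c@B2, c@B3, d@B5, e@B5}
  B6: | IN={a@B5, c@B2, c@B3, d@B5, e@B5} | OUT={a@B5, c@B2, c@B3, d@B6, e@B6}
  B7: | IN={a@B5, c@B2, c@B3, d@B6, e@B6} | OUT={a@B5, c@B2, c@B3, d@B6, e@B6, f@B7}

Merge at B6: IN[B6] = OUT[B5] = {a@B5, c@B2, c@B3, d@B5, e@B5}
Applying B6's transfer function to that IN value gives OUT[B6] (row B6 above).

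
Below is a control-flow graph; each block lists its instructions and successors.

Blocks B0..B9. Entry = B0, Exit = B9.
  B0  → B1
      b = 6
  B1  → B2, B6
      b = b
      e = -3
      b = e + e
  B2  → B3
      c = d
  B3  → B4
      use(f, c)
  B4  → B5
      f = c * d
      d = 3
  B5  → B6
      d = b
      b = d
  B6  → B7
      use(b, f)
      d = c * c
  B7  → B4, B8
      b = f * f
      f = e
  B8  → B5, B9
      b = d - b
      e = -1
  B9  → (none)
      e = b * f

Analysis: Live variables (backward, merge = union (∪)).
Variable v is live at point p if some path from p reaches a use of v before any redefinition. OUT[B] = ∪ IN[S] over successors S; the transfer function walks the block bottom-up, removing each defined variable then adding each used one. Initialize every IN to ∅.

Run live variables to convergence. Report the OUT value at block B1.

Answer: {b, c, d, e, f}

Working:
Per-block solution:
  B0:  IN={c, d, f}  OUT={b, c, d, f}
  B1:  IN={b, c, d, f}  OUT={b, c, d, e, f}
  B2:  IN={b, d, e, f}  OUT={b, c, d, e, f}
  B3:  IN={b, c, d, e, f}  OUT={b, c, d, e}
  B4:  IN={b, c, d, e}  OUT={b, c, e, f}
  B5:  IN={b, c, e, f}  OUT={b, c, e, f}
  B6:  IN={b, c, e, f}  OUT={c, d, e, f}
  B7:  IN={c, d, e, f}  OUT={b, c, d, e, f}
  B8:  IN={b, c, d, f}  OUT={b, c, e, f}
  B9:  IN={b, f}  OUT={}

Merge at B1: OUT[B1] = IN[B2] ⊔ IN[B6] = {b, c, d, e, f}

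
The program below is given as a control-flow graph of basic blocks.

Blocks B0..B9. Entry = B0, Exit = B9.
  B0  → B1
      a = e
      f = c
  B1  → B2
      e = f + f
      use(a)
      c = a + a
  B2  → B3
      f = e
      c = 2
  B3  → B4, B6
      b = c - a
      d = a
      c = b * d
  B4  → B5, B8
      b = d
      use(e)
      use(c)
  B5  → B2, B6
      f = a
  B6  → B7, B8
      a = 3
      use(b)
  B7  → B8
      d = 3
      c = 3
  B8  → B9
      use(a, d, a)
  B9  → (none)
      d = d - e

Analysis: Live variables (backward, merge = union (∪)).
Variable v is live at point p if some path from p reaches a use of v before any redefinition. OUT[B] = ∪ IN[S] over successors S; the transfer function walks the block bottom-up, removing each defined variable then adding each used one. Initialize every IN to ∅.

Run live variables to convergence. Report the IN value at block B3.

Answer: {a, c, e}

Trace:
Fixpoint table:
  B0:   IN={c, e}   OUT={a, f}
  B1:   IN={a, f}   OUT={a, e}
  B2:   IN={a, e}   OUT={a, c, e}
  B3:   IN={a, c, e}   OUT={a, b, c, d, e}
  B4:   IN={a, c, d, e}   OUT={a, b, d, e}
  B5:   IN={a, b, d, e}   OUT={a, b, d, e}
  B6:   IN={b, d, e}   OUT={a, d, e}
  B7:   IN={a, e}   OUT={a, d, e}
  B8:   IN={a, d, e}   OUT={d, e}
  B9:   IN={d, e}   OUT={}

Merge at B3: OUT[B3] = IN[B4] ⊔ IN[B6] = {a, b, c, d, e}
Applying B3's transfer function to that OUT value gives IN[B3] (row B3 above).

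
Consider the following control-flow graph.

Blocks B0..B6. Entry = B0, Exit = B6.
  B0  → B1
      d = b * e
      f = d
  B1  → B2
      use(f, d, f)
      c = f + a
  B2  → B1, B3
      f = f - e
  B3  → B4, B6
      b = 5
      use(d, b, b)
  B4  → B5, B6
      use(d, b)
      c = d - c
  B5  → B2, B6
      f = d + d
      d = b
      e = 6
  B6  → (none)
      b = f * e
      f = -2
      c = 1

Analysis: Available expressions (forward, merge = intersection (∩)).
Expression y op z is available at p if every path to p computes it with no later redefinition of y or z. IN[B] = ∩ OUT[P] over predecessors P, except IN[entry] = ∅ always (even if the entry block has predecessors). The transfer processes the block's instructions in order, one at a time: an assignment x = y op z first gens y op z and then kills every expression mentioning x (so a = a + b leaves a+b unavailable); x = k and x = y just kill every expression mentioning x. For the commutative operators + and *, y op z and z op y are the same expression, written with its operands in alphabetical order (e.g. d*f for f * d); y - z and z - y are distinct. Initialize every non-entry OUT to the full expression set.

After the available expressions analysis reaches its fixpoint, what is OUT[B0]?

Answer: {b*e}

Derivation:
Converged values:
  B0: | IN={} | OUT={b*e}
  B1: | IN={} | OUT={a+f}
  B2: | IN={} | OUT={}
  B3: | IN={} | OUT={}
  B4: | IN={} | OUT={}
  B5: | IN={} | OUT={}
  B6: | IN={} | OUT={}

B0 is the boundary node: IN[B0] = {}
Applying B0's transfer function to that IN value gives OUT[B0] (row B0 above).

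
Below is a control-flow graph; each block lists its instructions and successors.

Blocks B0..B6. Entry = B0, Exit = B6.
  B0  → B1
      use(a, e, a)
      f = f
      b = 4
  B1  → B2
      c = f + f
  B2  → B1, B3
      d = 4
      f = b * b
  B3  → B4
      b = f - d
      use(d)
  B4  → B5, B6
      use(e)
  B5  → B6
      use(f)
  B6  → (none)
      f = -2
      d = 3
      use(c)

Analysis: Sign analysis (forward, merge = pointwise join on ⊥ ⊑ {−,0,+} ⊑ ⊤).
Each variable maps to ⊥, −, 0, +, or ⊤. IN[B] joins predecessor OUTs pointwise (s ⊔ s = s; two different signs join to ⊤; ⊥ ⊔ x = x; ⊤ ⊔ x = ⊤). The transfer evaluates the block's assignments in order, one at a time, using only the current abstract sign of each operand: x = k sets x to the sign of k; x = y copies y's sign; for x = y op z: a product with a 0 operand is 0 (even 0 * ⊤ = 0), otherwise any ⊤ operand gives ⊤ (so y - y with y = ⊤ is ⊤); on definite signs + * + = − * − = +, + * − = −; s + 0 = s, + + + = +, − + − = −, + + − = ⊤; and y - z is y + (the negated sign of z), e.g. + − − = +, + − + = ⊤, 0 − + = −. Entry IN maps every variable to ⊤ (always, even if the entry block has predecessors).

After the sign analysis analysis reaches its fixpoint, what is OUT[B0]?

Per-block solution:
  B0:  IN=(all ⊤)  OUT={b:+; rest ⊤}
  B1:  IN={b:+; rest ⊤}  OUT={b:+; rest ⊤}
  B2:  IN={b:+; rest ⊤}  OUT={b:+, d:+, f:+; rest ⊤}
  B3:  IN={b:+, d:+, f:+; rest ⊤}  OUT={d:+, f:+; rest ⊤}
  B4:  IN={d:+, f:+; rest ⊤}  OUT={d:+, f:+; rest ⊤}
  B5:  IN={d:+, f:+; rest ⊤}  OUT={d:+, f:+; rest ⊤}
  B6:  IN={d:+, f:+; rest ⊤}  OUT={d:+, f:-; rest ⊤}

B0 is the boundary node: IN[B0] = {a: ⊤, b: ⊤, c: ⊤, d: ⊤, e: ⊤, f: ⊤}
Applying B0's transfer function to that IN value gives OUT[B0] (row B0 above).

Answer: {a: ⊤, b: +, c: ⊤, d: ⊤, e: ⊤, f: ⊤}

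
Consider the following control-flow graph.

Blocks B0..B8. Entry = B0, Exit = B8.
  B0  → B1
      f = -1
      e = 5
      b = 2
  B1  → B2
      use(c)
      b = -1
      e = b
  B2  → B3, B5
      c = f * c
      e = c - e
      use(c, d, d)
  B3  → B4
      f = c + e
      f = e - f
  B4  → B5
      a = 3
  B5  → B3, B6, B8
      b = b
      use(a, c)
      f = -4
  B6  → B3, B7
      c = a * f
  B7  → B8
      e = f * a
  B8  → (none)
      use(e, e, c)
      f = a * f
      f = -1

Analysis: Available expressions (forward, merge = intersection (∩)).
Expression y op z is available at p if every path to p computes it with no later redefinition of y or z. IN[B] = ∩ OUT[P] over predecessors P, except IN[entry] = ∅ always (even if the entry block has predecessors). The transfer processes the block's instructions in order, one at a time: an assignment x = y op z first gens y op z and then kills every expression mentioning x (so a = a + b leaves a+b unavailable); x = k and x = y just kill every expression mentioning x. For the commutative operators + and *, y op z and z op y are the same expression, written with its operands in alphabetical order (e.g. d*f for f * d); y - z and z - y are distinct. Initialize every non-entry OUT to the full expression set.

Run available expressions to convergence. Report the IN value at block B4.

Fixpoint table:
  B0:   IN={}   OUT={}
  B1:   IN={}   OUT={}
  B2:   IN={}   OUT={}
  B3:   IN={}   OUT={c+e}
  B4:   IN={c+e}   OUT={c+e}
  B5:   IN={}   OUT={}
  B6:   IN={}   OUT={a*f}
  B7:   IN={a*f}   OUT={a*f}
  B8:   IN={}   OUT={}

Merge at B4: IN[B4] = OUT[B3] = {c+e}

Answer: {c+e}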